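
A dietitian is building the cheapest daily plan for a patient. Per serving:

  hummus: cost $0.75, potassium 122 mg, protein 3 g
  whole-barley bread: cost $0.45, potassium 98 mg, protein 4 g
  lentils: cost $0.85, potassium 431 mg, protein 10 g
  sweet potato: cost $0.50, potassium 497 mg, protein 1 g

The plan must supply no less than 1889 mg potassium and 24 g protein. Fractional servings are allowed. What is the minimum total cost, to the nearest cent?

Check every corner: each single food scaled to meet both minima, and each pair solved so both constraints bind.
hummus only: max(1889/122, 24/3) = 15.48 servings → $11.61.
whole-barley bread only: max(1889/98, 24/4) = 19.28 servings → $8.67.
lentils only: max(1889/431, 24/10) = 4.383 servings → $3.73.
sweet potato only: max(1889/497, 24/1) = 24 servings → $12.00.
hummus + whole-barley bread: intersection lies outside the first quadrant.
hummus + lentils: intersection lies outside the first quadrant.
hummus + sweet potato with both tight: 7.333 servings and 2.001 servings → $6.50.
whole-barley bread + lentils: the both-tight solution has a negative serving — not a feasible corner.
whole-barley bread + sweet potato with both tight: 5.312 servings and 2.753 servings → $3.77.
lentils + sweet potato with both tight: 2.212 servings and 1.883 servings → $2.82.
The minimum over all feasible corners is $2.82.

$2.82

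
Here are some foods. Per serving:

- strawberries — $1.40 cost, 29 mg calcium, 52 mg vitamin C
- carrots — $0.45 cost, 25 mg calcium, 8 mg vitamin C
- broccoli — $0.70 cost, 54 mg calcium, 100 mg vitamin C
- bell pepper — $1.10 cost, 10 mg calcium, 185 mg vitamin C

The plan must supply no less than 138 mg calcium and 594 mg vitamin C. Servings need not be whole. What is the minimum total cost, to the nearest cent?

$3.76

Check every corner: each single food scaled to meet both minima, and each pair solved so both constraints bind.
strawberries only: max(138/29, 594/52) = 11.42 servings → $15.99.
carrots only: max(138/25, 594/8) = 74.25 servings → $33.41.
broccoli only: max(138/54, 594/100) = 5.94 servings → $4.16.
bell pepper only: max(138/10, 594/185) = 13.8 servings → $15.18.
strawberries + carrots: intersection lies outside the first quadrant.
strawberries + broccoli: intersection lies outside the first quadrant.
strawberries + bell pepper with both tight: 4.043 servings and 2.074 servings → $7.94.
carrots + broccoli: intersection lies outside the first quadrant.
carrots + bell pepper with both tight: 4.31 servings and 3.024 servings → $5.27.
broccoli + bell pepper with both tight: 2.179 servings and 2.033 servings → $3.76.
Cheapest feasible corner: $3.76.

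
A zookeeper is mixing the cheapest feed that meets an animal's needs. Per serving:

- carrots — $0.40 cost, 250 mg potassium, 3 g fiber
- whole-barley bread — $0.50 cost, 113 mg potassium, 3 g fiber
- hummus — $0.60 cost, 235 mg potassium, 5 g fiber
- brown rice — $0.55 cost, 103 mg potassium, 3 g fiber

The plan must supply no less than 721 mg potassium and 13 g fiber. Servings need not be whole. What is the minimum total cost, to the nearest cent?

carrots only: max(721/250, 13/3) = 4.333 servings → $1.73.
whole-barley bread only: max(721/113, 13/3) = 6.381 servings → $3.19.
hummus only: max(721/235, 13/5) = 3.068 servings → $1.84.
brown rice only: max(721/103, 13/3) = 7 servings → $3.85.
carrots + whole-barley bread with both tight: 1.689 servings and 2.645 servings → $2.00.
carrots + hummus with both tight: 1.009 servings and 1.994 servings → $1.60.
carrots + brown rice with both tight: 1.868 servings and 2.465 servings → $2.10.
whole-barley bread + hummus: the both-tight solution has a negative serving — not a feasible corner.
whole-barley bread + brown rice: intersection lies outside the first quadrant.
hummus + brown rice with both targets exact would need a negative amount; discard.
Cheapest feasible corner: $1.60.

$1.60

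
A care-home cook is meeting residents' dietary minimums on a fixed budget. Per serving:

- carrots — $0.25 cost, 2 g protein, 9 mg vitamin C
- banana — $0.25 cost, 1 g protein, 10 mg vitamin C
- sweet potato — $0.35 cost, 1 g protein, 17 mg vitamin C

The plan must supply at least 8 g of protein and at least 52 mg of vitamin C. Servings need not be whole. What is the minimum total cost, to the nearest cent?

$1.29

Compare the cost at each extreme point of the feasible region.
carrots only: max(8/2, 52/9) = 5.778 servings → $1.44.
banana only: max(8/1, 52/10) = 8 servings → $2.00.
sweet potato only: max(8/1, 52/17) = 8 servings → $2.80.
carrots + banana with both tight: 2.545 servings and 2.909 servings → $1.36.
carrots + sweet potato with both tight: 3.36 servings and 1.28 servings → $1.29.
banana + sweet potato with both targets exact would need a negative amount; discard.
Cheapest feasible corner: $1.29.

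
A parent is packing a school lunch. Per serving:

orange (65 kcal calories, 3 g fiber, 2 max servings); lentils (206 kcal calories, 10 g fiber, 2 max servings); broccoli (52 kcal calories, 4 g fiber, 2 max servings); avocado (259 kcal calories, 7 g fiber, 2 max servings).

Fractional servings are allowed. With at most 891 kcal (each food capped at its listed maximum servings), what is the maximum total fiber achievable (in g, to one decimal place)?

40.6 g

Fiber per kcal: broccoli 0.07692, lentils 0.04854, orange 0.04615, avocado 0.02703.
Take 2 servings of broccoli: uses 104 kcal, +8.0 g fiber (running total 8.0 g).
Take 2 servings of lentils: uses 412 kcal, +20.0 g fiber (running total 28.0 g).
Take 2 servings of orange: uses 130 kcal, +6.0 g fiber (running total 34.0 g).
Take 0.9459 servings of avocado: uses 245 kcal, +6.6 g fiber (running total 40.6 g).
Filling greedily by fiber-per-kcal is optimal for one linear limit, giving 40.6 g.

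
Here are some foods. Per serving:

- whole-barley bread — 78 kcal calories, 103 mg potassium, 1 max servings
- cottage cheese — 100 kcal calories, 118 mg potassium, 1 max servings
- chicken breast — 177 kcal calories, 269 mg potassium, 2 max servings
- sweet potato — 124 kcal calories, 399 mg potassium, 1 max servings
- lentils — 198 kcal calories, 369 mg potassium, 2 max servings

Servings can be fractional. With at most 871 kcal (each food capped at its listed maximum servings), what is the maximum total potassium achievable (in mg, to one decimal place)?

Potassium per kcal: sweet potato 3.218, lentils 1.864, chicken breast 1.52, whole-barley bread 1.321, cottage cheese 1.18.
Take 1 serving of sweet potato: uses 124 kcal, +399.0 mg potassium (running total 399.0 mg).
Take 2 servings of lentils: uses 396 kcal, +738.0 mg potassium (running total 1137.0 mg).
Take 1.983 servings of chicken breast: uses 351 kcal, +533.4 mg potassium (running total 1670.4 mg).
Greedy by best ratio exhausts the calories allowance optimally: 1670.4 mg.

1670.4 mg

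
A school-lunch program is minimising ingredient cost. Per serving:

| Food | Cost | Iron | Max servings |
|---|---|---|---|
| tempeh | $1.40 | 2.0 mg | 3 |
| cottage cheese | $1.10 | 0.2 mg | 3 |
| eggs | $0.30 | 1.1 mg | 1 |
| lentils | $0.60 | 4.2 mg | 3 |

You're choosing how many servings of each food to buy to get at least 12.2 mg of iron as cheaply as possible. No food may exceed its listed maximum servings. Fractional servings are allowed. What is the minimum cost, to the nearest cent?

Cost per mg of iron: lentils $0.1429, eggs $0.2727, tempeh $0.7000, cottage cheese $5.5000.
Take 2.905 servings of lentils: +12.2 mg iron for $1.74 (total $1.74, still need 0.0 mg).
Greedy by cheapest-per-mg is optimal for a single linear constraint, so the minimum cost is $1.74.

$1.74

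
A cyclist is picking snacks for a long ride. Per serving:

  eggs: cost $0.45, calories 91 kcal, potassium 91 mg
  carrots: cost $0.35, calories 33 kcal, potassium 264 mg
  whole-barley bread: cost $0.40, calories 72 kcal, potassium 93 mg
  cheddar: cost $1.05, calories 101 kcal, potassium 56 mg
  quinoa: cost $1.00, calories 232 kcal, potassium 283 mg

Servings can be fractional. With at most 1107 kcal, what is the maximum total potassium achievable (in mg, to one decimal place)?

Potassium per kcal: carrots 8, whole-barley bread 1.292, quinoa 1.22, eggs 1, cheddar 0.5545.
With no serving limits, spend the whole calories allowance on carrots: 1107 kcal / 33 kcal × 264 mg = 8856.0 mg.

8856.0 mg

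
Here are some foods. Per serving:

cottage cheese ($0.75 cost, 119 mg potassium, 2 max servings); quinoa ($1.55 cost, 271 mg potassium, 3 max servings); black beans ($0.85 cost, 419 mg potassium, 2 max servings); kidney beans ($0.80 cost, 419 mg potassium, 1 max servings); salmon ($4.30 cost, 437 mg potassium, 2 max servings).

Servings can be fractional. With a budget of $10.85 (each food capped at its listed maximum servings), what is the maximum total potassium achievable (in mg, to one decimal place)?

Potassium per dollar: kidney beans 523.8, black beans 492.9, quinoa 174.8, cottage cheese 158.7, salmon 101.6.
Take 1 serving of kidney beans: spends $0.80, +419.0 mg potassium (running total 419.0 mg).
Take 2 servings of black beans: spends $1.70, +838.0 mg potassium (running total 1257.0 mg).
Take 3 servings of quinoa: spends $4.65, +813.0 mg potassium (running total 2070.0 mg).
Take 2 servings of cottage cheese: spends $1.50, +238.0 mg potassium (running total 2308.0 mg).
Take 0.5116 servings of salmon: spends $2.20, +223.6 mg potassium (running total 2531.6 mg).
Greedy by best ratio exhausts the cost allowance optimally: 2531.6 mg.

2531.6 mg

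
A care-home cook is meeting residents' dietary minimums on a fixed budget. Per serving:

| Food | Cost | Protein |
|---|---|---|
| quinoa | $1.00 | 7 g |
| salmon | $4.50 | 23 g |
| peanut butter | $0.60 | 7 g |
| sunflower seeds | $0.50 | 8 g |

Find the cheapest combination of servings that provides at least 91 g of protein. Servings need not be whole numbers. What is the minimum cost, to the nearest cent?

$5.69

Cost per g of protein: sunflower seeds $0.0625, peanut butter $0.0857, quinoa $0.1429, salmon $0.1957.
With no serving limits, use only sunflower seeds: 91 g / 8 g = 11.38 servings × $0.50 = $5.69.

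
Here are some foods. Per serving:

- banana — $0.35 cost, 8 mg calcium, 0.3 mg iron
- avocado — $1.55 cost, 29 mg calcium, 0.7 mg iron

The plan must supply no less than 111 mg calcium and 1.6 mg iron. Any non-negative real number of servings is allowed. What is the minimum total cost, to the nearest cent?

$4.86

With two linear requirements the optimum uses one or two foods; enumerate the corners.
banana only: max(111/8, 1.6/0.3) = 13.88 servings → $4.86.
avocado only: max(111/29, 1.6/0.7) = 3.828 servings → $5.93.
banana + avocado: the both-tight solution has a negative serving — not a feasible corner.
Cheapest feasible corner: $4.86.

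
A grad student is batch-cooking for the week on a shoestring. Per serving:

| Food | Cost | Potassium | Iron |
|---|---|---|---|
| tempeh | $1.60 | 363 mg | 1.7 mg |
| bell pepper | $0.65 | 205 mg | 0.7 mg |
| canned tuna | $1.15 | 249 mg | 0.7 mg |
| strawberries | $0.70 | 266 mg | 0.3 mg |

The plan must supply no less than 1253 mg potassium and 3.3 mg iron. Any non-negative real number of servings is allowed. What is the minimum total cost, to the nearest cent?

This is a tiny linear program; its minimum lies at a vertex of the feasible set. List the vertices and price them.
tempeh only: max(1253/363, 3.3/1.7) = 3.452 servings → $5.52.
bell pepper only: max(1253/205, 3.3/0.7) = 6.112 servings → $3.97.
canned tuna only: max(1253/249, 3.3/0.7) = 5.032 servings → $5.79.
strawberries only: max(1253/266, 3.3/0.3) = 11 servings → $7.70.
tempeh + bell pepper with both targets exact would need a negative amount; discard.
tempeh + canned tuna: the both-tight solution has a negative serving — not a feasible corner.
tempeh + strawberries with both tight: 1.462 servings and 2.715 servings → $4.24.
bell pepper + canned tuna: the both-tight solution has a negative serving — not a feasible corner.
bell pepper + strawberries with both tight: 4.025 servings and 1.609 servings → $3.74.
canned tuna + strawberries with both tight: 4.501 servings and 0.4969 servings → $5.52.
Cheapest feasible corner: $3.74.

$3.74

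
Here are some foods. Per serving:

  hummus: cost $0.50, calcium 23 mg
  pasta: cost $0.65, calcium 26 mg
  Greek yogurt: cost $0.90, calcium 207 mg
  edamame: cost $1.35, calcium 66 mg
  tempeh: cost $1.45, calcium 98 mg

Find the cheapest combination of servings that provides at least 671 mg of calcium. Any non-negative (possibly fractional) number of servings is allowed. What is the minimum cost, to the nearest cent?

Cost per mg of calcium: Greek yogurt $0.0043, tempeh $0.0148, edamame $0.0205, hummus $0.0217, pasta $0.0250.
With no serving limits, use only Greek yogurt: 671 mg / 207 mg = 3.242 servings × $0.90 = $2.92.

$2.92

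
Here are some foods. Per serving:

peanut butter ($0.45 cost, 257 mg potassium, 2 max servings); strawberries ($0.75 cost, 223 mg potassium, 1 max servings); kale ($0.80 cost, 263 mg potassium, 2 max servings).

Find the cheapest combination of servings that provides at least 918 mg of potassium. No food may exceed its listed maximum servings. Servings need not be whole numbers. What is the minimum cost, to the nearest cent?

Cost per mg of potassium: peanut butter $0.0018, kale $0.0030, strawberries $0.0034.
Take 2 servings of peanut butter: +514.0 mg potassium for $0.90 (total $0.90, still need 404.0 mg).
Take 1.536 servings of kale: +404.0 mg potassium for $1.23 (total $2.13, still need 0.0 mg).
Filling from the cheapest source first is optimal under one linear minimum: $2.13.

$2.13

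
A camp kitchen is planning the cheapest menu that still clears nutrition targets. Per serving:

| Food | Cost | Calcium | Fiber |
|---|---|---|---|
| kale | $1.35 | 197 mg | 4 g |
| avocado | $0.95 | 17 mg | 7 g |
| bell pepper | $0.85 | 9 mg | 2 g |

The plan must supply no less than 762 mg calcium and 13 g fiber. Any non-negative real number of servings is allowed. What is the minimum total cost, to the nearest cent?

At the optimum either one food covers both requirements or two foods hit both targets exactly; no other combination can be cheaper.
kale only: max(762/197, 13/4) = 3.868 servings → $5.22.
avocado only: max(762/17, 13/7) = 44.82 servings → $42.58.
bell pepper only: max(762/9, 13/2) = 84.67 servings → $71.97.
kale + avocado with both targets exact would need a negative amount; discard.
kale + bell pepper: the both-tight solution has a negative serving — not a feasible corner.
avocado + bell pepper with both targets exact would need a negative amount; discard.
So the least-cost plan costs $5.22.

$5.22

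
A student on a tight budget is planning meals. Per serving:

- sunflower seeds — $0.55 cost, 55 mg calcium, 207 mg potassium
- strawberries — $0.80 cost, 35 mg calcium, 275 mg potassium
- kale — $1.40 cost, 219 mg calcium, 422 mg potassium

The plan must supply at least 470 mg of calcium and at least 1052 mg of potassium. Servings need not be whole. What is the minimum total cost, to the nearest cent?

sunflower seeds only: max(470/55, 1052/207) = 8.545 servings → $4.70.
strawberries only: max(470/35, 1052/275) = 13.43 servings → $10.74.
kale only: max(470/219, 1052/422) = 2.493 servings → $3.49.
sunflower seeds + strawberries: intersection lies outside the first quadrant.
sunflower seeds + kale with both tight: 1.449 servings and 1.782 servings → $3.29.
strawberries + kale with both tight: 0.705 servings and 2.033 servings → $3.41.
So the least-cost plan costs $3.29.

$3.29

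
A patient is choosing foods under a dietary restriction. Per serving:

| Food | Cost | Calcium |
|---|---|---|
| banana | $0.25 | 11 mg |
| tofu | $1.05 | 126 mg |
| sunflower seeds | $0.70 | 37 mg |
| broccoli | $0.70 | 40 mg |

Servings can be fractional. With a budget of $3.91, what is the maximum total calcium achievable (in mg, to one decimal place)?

Calcium per dollar: tofu 120, broccoli 57.14, sunflower seeds 52.86, banana 44.
With no serving limits, spend the whole cost allowance on tofu: $3.91 / $1.05 × 126 mg = 469.2 mg.

469.2 mg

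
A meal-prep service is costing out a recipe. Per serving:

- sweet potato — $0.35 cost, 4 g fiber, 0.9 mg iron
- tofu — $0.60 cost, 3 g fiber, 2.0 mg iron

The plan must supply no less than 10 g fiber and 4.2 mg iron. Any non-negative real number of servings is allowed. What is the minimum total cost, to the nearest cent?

At the optimum either one food covers both requirements or two foods hit both targets exactly; no other combination can be cheaper.
sweet potato only: max(10/4, 4.2/0.9) = 4.667 servings → $1.63.
tofu only: max(10/3, 4.2/2.0) = 3.333 servings → $2.00.
sweet potato + tofu with both tight: 1.396 servings and 1.472 servings → $1.37.
The minimum over all feasible corners is $1.37.

$1.37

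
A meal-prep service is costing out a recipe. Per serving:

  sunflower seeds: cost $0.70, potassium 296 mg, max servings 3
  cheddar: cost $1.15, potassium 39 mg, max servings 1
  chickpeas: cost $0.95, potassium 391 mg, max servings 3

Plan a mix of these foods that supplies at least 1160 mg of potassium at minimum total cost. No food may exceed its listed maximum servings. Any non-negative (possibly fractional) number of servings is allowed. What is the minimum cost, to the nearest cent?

$2.76

Cost per mg of potassium: sunflower seeds $0.0024, chickpeas $0.0024, cheddar $0.0295.
Take 3 servings of sunflower seeds: +888.0 mg potassium for $2.10 (total $2.10, still need 272.0 mg).
Take 0.6957 servings of chickpeas: +272.0 mg potassium for $0.66 (total $2.76, still need 0.0 mg).
Filling from the cheapest source first is optimal under one linear minimum: $2.76.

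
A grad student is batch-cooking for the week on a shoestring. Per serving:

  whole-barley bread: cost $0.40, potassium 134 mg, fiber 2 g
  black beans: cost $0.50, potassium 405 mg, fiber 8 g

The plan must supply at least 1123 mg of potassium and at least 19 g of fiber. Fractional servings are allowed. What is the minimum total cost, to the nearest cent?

$1.39

Check every corner: each single food scaled to meet both minima, and each pair solved so both constraints bind.
whole-barley bread only: max(1123/134, 19/2) = 9.5 servings → $3.80.
black beans only: max(1123/405, 19/8) = 2.773 servings → $1.39.
whole-barley bread + black beans with both tight: 4.92 servings and 1.145 servings → $2.54.
Cheapest feasible corner: $1.39.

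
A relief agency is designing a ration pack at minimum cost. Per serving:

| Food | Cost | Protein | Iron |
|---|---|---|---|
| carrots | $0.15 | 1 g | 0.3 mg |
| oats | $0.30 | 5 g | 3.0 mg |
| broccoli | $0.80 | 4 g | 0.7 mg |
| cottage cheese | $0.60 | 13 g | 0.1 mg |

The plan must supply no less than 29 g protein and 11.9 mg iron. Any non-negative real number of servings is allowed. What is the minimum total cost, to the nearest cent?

Two binding constraints pin down two serving amounts, so the optimal mix uses at most two foods. The candidates are each food alone (scaled to the tighter of protein/iron) and each pair with both constraints tight.
carrots only: max(29/1, 11.9/0.3) = 39.67 servings → $5.95.
oats only: max(29/5, 11.9/3.0) = 5.8 servings → $1.74.
broccoli only: max(29/4, 11.9/0.7) = 17 servings → $13.60.
cottage cheese only: max(29/13, 11.9/0.1) = 119 servings → $71.40.
carrots + oats with both tight: 18.33 servings and 2.133 servings → $3.39.
carrots + broccoli with both targets exact would need a negative amount; discard.
carrots + cottage cheese: the both-tight solution has a negative serving — not a feasible corner.
oats + broccoli with both tight: 3.212 servings and 3.235 servings → $3.55.
oats + cottage cheese with both tight: 3.943 servings and 0.7143 servings → $1.61.
broccoli + cottage cheese: intersection lies outside the first quadrant.
Cheapest feasible corner: $1.61.

$1.61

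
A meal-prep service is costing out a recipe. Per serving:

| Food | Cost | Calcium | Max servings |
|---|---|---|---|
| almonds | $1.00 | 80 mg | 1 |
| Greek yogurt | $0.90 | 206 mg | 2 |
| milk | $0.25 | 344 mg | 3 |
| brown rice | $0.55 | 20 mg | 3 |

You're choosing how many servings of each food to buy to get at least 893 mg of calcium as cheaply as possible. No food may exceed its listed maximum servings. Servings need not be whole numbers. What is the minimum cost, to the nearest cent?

Cost per mg of calcium: milk $0.0007, Greek yogurt $0.0044, almonds $0.0125, brown rice $0.0275.
Take 2.596 servings of milk: +893.0 mg calcium for $0.65 (total $0.65, still need 0.0 mg).
Greedy by cheapest-per-mg is optimal for a single linear constraint, so the minimum cost is $0.65.

$0.65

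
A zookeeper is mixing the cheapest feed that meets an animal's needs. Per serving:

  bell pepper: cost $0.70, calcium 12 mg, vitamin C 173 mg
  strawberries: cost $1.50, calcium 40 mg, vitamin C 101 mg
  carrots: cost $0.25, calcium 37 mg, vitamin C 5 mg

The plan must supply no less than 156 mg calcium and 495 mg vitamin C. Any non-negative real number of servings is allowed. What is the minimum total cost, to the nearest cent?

$2.77

Two binding constraints pin down two serving amounts, so the optimal mix uses at most two foods. The candidates are each food alone (scaled to the tighter of calcium/vitamin C) and each pair with both constraints tight.
bell pepper only: max(156/12, 495/173) = 13 servings → $9.10.
strawberries only: max(156/40, 495/101) = 4.901 servings → $7.35.
carrots only: max(156/37, 495/5) = 99 servings → $24.75.
bell pepper + strawberries with both tight: 0.7085 servings and 3.687 servings → $6.03.
bell pepper + carrots with both tight: 2.765 servings and 3.319 servings → $2.77.
strawberries + carrots: intersection lies outside the first quadrant.
So the least-cost plan costs $2.77.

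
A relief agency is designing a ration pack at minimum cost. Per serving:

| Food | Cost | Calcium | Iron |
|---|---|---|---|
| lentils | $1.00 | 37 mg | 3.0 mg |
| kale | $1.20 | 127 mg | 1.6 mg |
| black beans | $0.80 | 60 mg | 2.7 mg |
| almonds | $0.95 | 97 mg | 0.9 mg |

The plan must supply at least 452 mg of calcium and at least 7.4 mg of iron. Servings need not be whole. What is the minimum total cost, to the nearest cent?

$4.48

With two linear requirements the optimum uses one or two foods; enumerate the corners.
lentils only: max(452/37, 7.4/3.0) = 12.22 servings → $12.22.
kale only: max(452/127, 7.4/1.6) = 4.625 servings → $5.55.
black beans only: max(452/60, 7.4/2.7) = 7.533 servings → $6.03.
almonds only: max(452/97, 7.4/0.9) = 8.222 servings → $7.81.
lentils + kale with both tight: 0.6731 servings and 3.363 servings → $4.71.
lentils + black beans: intersection lies outside the first quadrant.
lentils + almonds with both tight: 1.207 servings and 4.199 servings → $5.20.
kale + black beans with both tight: 3.145 servings and 0.8773 servings → $4.48.
kale + almonds: the both-tight solution has a negative serving — not a feasible corner.
black beans + almonds with both tight: 1.496 servings and 3.734 servings → $4.74.
Cheapest feasible corner: $4.48.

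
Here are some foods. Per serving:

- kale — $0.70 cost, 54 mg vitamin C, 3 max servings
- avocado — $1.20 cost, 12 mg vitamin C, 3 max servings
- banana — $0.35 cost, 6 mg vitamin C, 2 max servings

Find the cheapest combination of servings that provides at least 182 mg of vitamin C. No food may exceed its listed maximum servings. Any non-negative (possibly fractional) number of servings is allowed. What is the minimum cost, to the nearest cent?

Cost per mg of vitamin C: kale $0.0130, banana $0.0583, avocado $0.1000.
Take 3 servings of kale: +162.0 mg vitamin C for $2.10 (total $2.10, still need 20.0 mg).
Take 2 servings of banana: +12.0 mg vitamin C for $0.70 (total $2.80, still need 8.0 mg).
Take 0.6667 servings of avocado: +8.0 mg vitamin C for $0.80 (total $3.60, still need 0.0 mg).
Greedy by cheapest-per-mg is optimal for a single linear constraint, so the minimum cost is $3.60.

$3.60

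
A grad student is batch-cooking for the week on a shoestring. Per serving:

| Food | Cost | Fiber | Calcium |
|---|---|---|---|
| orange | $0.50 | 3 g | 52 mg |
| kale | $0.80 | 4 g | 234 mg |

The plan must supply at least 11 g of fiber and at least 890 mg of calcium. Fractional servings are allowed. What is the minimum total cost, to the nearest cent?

$3.04

Compare the cost at each extreme point of the feasible region.
orange only: max(11/3, 890/52) = 17.12 servings → $8.56.
kale only: max(11/4, 890/234) = 3.803 servings → $3.04.
orange + kale: the both-tight solution has a negative serving — not a feasible corner.
The minimum over all feasible corners is $3.04.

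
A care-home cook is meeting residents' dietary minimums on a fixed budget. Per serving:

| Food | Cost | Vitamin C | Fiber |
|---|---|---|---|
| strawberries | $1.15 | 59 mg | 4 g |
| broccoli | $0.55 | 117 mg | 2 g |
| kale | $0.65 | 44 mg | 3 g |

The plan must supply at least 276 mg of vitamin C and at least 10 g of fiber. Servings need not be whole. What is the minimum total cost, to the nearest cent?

Two binding constraints pin down two serving amounts, so the optimal mix uses at most two foods. The candidates are each food alone (scaled to the tighter of vitamin C/fiber) and each pair with both constraints tight.
strawberries only: max(276/59, 10/4) = 4.678 servings → $5.38.
broccoli only: max(276/117, 10/2) = 5 servings → $2.75.
kale only: max(276/44, 10/3) = 6.273 servings → $4.08.
strawberries + broccoli with both tight: 1.766 servings and 1.469 servings → $2.84.
strawberries + kale with both targets exact would need a negative amount; discard.
broccoli + kale with both tight: 1.475 servings and 2.35 servings → $2.34.
Cheapest feasible corner: $2.34.

$2.34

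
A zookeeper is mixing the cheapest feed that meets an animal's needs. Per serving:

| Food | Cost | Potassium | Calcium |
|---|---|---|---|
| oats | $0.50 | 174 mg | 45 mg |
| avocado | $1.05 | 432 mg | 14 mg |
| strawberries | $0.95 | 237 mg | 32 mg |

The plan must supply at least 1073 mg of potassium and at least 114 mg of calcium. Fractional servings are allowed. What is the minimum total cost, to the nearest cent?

A basic optimal solution has at most two foods positive. Try each food alone and each pair with both targets met exactly.
oats only: max(1073/174, 114/45) = 6.167 servings → $3.08.
avocado only: max(1073/432, 114/14) = 8.143 servings → $8.55.
strawberries only: max(1073/237, 114/32) = 4.527 servings → $4.30.
oats + avocado with both tight: 2.013 servings and 1.673 servings → $2.76.
oats + strawberries: the both-tight solution has a negative serving — not a feasible corner.
avocado + strawberries with both tight: 0.6966 servings and 3.258 servings → $3.83.
So the least-cost plan costs $2.76.

$2.76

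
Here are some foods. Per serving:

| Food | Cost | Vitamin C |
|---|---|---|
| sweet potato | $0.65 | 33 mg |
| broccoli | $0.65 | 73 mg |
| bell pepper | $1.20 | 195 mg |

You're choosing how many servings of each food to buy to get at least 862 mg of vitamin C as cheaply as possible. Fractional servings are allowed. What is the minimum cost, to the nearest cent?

Cost per mg of vitamin C: bell pepper $0.0062, broccoli $0.0089, sweet potato $0.0197.
With no serving limits, use only bell pepper: 862 mg / 195 mg = 4.421 servings × $1.20 = $5.30.

$5.30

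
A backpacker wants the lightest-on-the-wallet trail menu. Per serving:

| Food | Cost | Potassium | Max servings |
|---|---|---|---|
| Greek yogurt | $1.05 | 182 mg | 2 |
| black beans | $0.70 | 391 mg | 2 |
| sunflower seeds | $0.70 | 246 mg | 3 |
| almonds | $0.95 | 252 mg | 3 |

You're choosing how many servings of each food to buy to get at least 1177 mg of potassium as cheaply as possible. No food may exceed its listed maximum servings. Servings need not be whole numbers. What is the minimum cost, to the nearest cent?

$2.52

Cost per mg of potassium: black beans $0.0018, sunflower seeds $0.0028, almonds $0.0038, Greek yogurt $0.0058.
Take 2 servings of black beans: +782.0 mg potassium for $1.40 (total $1.40, still need 395.0 mg).
Take 1.606 servings of sunflower seeds: +395.0 mg potassium for $1.12 (total $2.52, still need 0.0 mg).
Filling from the cheapest source first is optimal under one linear minimum: $2.52.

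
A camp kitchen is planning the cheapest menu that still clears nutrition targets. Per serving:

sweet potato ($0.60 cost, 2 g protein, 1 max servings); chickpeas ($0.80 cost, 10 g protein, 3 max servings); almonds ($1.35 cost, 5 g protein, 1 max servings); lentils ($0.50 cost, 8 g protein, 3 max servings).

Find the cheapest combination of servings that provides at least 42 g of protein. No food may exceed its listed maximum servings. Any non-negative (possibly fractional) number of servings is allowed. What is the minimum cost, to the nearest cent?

Cost per g of protein: lentils $0.0625, chickpeas $0.0800, almonds $0.2700, sweet potato $0.3000.
Take 3 servings of lentils: +24.0 g protein for $1.50 (total $1.50, still need 18.0 g).
Take 1.8 servings of chickpeas: +18.0 g protein for $1.44 (total $2.94, still need 0.0 g).
Greedy by cheapest-per-g is optimal for a single linear constraint, so the minimum cost is $2.94.

$2.94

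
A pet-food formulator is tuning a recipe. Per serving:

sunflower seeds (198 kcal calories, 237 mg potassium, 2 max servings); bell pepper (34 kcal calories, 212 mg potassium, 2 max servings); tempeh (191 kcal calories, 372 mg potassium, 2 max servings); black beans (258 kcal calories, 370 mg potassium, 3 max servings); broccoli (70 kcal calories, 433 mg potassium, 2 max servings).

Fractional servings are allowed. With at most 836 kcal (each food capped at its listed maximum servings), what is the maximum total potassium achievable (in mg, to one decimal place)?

2386.8 mg

Potassium per kcal: bell pepper 6.235, broccoli 6.186, tempeh 1.948, black beans 1.434, sunflower seeds 1.197.
Take 2 servings of bell pepper: uses 68 kcal, +424.0 mg potassium (running total 424.0 mg).
Take 2 servings of broccoli: uses 140 kcal, +866.0 mg potassium (running total 1290.0 mg).
Take 2 servings of tempeh: uses 382 kcal, +744.0 mg potassium (running total 2034.0 mg).
Take 0.9535 servings of black beans: uses 246 kcal, +352.8 mg potassium (running total 2386.8 mg).
Filling greedily by potassium-per-kcal is optimal for one linear limit, giving 2386.8 mg.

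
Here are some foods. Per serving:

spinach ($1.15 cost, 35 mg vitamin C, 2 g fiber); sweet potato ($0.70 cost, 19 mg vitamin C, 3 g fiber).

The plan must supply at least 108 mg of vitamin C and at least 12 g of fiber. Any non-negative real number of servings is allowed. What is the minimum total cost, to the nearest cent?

$3.78

With two linear requirements the optimum uses one or two foods; enumerate the corners.
spinach only: max(108/35, 12/2) = 6 servings → $6.90.
sweet potato only: max(108/19, 12/3) = 5.684 servings → $3.98.
spinach + sweet potato with both tight: 1.433 servings and 3.045 servings → $3.78.
Cheapest feasible corner: $3.78.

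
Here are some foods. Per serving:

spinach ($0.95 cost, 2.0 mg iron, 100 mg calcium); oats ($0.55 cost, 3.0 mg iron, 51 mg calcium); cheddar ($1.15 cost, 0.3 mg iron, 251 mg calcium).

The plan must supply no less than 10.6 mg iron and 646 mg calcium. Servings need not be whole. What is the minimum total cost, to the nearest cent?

The cheapest plan sits at a corner of the feasible region — with two constraints it uses at most two foods.
spinach only: max(10.6/2.0, 646/100) = 6.46 servings → $6.14.
oats only: max(10.6/3.0, 646/51) = 12.67 servings → $6.97.
cheddar only: max(10.6/0.3, 646/251) = 35.33 servings → $40.63.
spinach + oats with both targets exact would need a negative amount; discard.
spinach + cheddar with both tight: 5.226 servings and 0.4915 servings → $5.53.
oats + cheddar with both tight: 3.344 servings and 1.894 servings → $4.02.
The minimum over all feasible corners is $4.02.

$4.02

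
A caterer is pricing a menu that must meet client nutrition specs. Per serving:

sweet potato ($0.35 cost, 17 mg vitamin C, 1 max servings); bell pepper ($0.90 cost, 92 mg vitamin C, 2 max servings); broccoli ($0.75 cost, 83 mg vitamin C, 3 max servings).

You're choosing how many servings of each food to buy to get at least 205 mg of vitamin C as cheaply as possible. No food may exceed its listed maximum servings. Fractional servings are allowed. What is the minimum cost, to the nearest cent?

$1.85

Cost per mg of vitamin C: broccoli $0.0090, bell pepper $0.0098, sweet potato $0.0206.
Take 2.47 servings of broccoli: +205.0 mg vitamin C for $1.85 (total $1.85, still need 0.0 mg).
Filling from the cheapest source first is optimal under one linear minimum: $1.85.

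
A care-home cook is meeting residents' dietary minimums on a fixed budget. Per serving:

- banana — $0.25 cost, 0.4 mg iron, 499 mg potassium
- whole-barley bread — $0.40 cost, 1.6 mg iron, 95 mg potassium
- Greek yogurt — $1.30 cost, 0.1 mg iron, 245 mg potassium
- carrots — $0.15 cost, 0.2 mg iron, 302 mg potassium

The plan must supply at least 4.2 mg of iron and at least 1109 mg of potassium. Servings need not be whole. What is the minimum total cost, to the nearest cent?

$1.32

For a min-cost LP with two ≥-constraints, a basic feasible solution has at most two positive variables.
banana only: max(4.2/0.4, 1109/499) = 10.5 servings → $2.62.
whole-barley bread only: max(4.2/1.6, 1109/95) = 11.67 servings → $4.67.
Greek yogurt only: max(4.2/0.1, 1109/245) = 42 servings → $54.60.
carrots only: max(4.2/0.2, 1109/302) = 21 servings → $3.15.
banana + whole-barley bread with both tight: 1.809 servings and 2.173 servings → $1.32.
banana + Greek yogurt: intersection lies outside the first quadrant.
banana + carrots with both targets exact would need a negative amount; discard.
whole-barley bread + Greek yogurt with both tight: 2.4 servings and 3.596 servings → $5.63.
whole-barley bread + carrots with both tight: 2.255 servings and 2.963 servings → $1.35.
Greek yogurt + carrots: the both-tight solution has a negative serving — not a feasible corner.
So the least-cost plan costs $1.32.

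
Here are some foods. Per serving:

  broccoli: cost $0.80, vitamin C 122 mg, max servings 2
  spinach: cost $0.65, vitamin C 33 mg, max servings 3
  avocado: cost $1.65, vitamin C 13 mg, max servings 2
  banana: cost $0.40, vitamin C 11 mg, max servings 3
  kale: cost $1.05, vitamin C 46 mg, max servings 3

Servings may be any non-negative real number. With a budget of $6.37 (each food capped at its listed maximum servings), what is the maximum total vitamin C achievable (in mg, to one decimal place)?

Vitamin C per dollar: broccoli 152.5, spinach 50.77, kale 43.81, banana 27.5, avocado 7.879.
Take 2 servings of broccoli: spends $1.60, +244.0 mg vitamin C (running total 244.0 mg).
Take 3 servings of spinach: spends $1.95, +99.0 mg vitamin C (running total 343.0 mg).
Take 2.686 servings of kale: spends $2.82, +123.5 mg vitamin C (running total 466.5 mg).
Greedy by best ratio exhausts the cost allowance optimally: 466.5 mg.

466.5 mg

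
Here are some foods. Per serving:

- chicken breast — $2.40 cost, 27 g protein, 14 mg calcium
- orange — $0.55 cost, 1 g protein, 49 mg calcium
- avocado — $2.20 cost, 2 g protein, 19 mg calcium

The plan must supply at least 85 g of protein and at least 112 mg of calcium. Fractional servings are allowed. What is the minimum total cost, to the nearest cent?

A basic optimal solution has at most two foods positive. Try each food alone and each pair with both targets met exactly.
chicken breast only: max(85/27, 112/14) = 8 servings → $19.20.
orange only: max(85/1, 112/49) = 85 servings → $46.75.
avocado only: max(85/2, 112/19) = 42.5 servings → $93.50.
chicken breast + orange with both tight: 3.096 servings and 1.401 servings → $8.20.
chicken breast + avocado with both tight: 2.868 servings and 3.781 servings → $15.20.
orange + avocado: intersection lies outside the first quadrant.
The minimum over all feasible corners is $8.20.

$8.20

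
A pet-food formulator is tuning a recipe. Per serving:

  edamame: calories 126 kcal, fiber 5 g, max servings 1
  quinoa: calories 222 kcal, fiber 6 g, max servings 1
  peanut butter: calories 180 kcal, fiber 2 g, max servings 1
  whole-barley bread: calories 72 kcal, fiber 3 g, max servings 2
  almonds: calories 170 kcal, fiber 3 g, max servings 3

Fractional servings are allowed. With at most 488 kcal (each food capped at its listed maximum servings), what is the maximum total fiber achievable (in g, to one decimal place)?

Fiber per kcal: whole-barley bread 0.04167, edamame 0.03968, quinoa 0.02703, almonds 0.01765, peanut butter 0.01111.
Take 2 servings of whole-barley bread: uses 144 kcal, +6.0 g fiber (running total 6.0 g).
Take 1 serving of edamame: uses 126 kcal, +5.0 g fiber (running total 11.0 g).
Take 0.982 servings of quinoa: uses 218 kcal, +5.9 g fiber (running total 16.9 g).
Filling greedily by fiber-per-kcal is optimal for one linear limit, giving 16.9 g.

16.9 g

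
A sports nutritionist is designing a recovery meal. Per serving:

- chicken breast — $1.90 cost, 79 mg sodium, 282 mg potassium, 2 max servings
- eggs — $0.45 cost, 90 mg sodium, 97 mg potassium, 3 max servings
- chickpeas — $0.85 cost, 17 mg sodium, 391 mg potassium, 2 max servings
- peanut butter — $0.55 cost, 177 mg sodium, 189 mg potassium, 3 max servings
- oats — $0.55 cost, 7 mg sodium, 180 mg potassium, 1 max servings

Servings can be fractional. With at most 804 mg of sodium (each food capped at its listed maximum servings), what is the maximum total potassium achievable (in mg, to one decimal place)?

2174.7 mg

Potassium per mg sodium: oats 25.71, chickpeas 23, chicken breast 3.57, eggs 1.078, peanut butter 1.068.
Take 1 serving of oats: uses 7 mg sodium, +180.0 mg potassium (running total 180.0 mg).
Take 2 servings of chickpeas: uses 34 mg sodium, +782.0 mg potassium (running total 962.0 mg).
Take 2 servings of chicken breast: uses 158 mg sodium, +564.0 mg potassium (running total 1526.0 mg).
Take 3 servings of eggs: uses 270 mg sodium, +291.0 mg potassium (running total 1817.0 mg).
Take 1.893 servings of peanut butter: uses 335 mg sodium, +357.7 mg potassium (running total 2174.7 mg).
Filling greedily by potassium-per-mg sodium is optimal for one linear limit, giving 2174.7 mg.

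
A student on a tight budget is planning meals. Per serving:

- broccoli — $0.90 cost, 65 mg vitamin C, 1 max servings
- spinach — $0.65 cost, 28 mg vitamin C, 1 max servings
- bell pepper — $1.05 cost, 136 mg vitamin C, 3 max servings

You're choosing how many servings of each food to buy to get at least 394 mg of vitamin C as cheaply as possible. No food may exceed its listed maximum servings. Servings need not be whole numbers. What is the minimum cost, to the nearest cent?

$3.04

Cost per mg of vitamin C: bell pepper $0.0077, broccoli $0.0138, spinach $0.0232.
Take 2.897 servings of bell pepper: +394.0 mg vitamin C for $3.04 (total $3.04, still need 0.0 mg).
Greedy by cheapest-per-mg is optimal for a single linear constraint, so the minimum cost is $3.04.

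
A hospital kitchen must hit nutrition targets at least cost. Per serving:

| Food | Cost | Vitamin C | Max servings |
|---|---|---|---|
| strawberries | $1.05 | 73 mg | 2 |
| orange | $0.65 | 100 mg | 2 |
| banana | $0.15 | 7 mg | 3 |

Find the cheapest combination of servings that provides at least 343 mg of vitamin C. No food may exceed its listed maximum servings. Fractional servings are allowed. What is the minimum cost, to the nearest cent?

$3.36

Cost per mg of vitamin C: orange $0.0065, strawberries $0.0144, banana $0.0214.
Take 2 servings of orange: +200.0 mg vitamin C for $1.30 (total $1.30, still need 143.0 mg).
Take 1.959 servings of strawberries: +143.0 mg vitamin C for $2.06 (total $3.36, still need 0.0 mg).
Greedy by cheapest-per-mg is optimal for a single linear constraint, so the minimum cost is $3.36.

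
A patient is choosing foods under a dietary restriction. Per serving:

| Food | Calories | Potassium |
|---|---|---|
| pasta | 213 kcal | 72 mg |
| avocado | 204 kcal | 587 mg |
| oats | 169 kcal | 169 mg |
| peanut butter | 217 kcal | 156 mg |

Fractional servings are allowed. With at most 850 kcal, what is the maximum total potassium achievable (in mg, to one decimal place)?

2445.8 mg

Potassium per kcal: avocado 2.877, oats 1, peanut butter 0.7189, pasta 0.338.
With no serving limits, spend the whole calories allowance on avocado: 850 kcal / 204 kcal × 587 mg = 2445.8 mg.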